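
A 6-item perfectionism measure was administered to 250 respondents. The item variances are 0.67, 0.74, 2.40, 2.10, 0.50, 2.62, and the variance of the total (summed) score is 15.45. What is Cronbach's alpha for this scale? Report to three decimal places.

Σσᵢ² = 0.67 + 0.74 + 2.40 + 2.10 + 0.50 + 2.62 = 9.03
α = (k/(k−1))·(1 − Σσᵢ²/σ²_total) = (6/5)·(1 − 9.03/15.45) = 0.499

α = 0.499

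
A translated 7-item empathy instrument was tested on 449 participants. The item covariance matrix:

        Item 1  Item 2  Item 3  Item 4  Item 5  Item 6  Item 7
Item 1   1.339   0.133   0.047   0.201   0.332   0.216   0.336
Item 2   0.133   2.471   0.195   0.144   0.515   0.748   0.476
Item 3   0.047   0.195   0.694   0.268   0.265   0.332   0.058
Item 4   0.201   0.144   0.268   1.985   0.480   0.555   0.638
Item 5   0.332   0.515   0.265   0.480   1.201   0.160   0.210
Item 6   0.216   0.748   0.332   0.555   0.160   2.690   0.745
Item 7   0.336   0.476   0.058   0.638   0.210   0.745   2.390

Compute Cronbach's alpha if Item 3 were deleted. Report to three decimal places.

Cronbach's alpha = 0.593

Remaining items: Item 1, Item 2, Item 4, Item 5, Item 6, Item 7 (k = 6).
sum of item variances = 1.339 + 2.471 + 1.985 + 1.201 + 2.690 + 2.390 = 12.076
σ²_T = 12.076 + 2 × 5.889 = 23.854
α (item deleted) = (6/5)·(1 − 12.076/23.854) = 0.593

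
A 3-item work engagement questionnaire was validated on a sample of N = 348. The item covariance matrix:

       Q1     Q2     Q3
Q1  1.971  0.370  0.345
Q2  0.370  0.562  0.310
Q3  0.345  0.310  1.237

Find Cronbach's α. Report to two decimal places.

Σσᵢ² = 1.971 + 0.562 + 1.237 = 3.770
Sum of the distinct covariances = 1.025
total variance = 3.770 + 2 × 1.025 = 5.820
α = (k/(k−1))·(1 − Σσᵢ²/total variance) = (3/2)·(1 − 3.770/5.820) = 0.53

α = 0.53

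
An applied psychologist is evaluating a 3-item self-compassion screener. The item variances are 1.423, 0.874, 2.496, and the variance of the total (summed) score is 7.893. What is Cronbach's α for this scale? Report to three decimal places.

α = 0.589

Σσᵢ² = 1.423 + 0.874 + 2.496 = 4.793
α = (k/(k−1))·(1 − Σσᵢ²/Var(T)) = (3/2)·(1 − 4.793/7.893) = 0.589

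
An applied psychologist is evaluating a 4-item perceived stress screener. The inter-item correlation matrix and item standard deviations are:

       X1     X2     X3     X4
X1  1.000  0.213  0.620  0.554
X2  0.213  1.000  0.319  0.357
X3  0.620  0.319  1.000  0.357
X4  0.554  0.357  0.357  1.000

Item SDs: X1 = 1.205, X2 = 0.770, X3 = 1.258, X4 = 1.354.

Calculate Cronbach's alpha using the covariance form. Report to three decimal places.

α = 0.733

Σσ²ᵢ = 1.205² + 0.770² + 1.258² + 1.354² = 5.4608
Covariances σ_ij = r_ij · s_i · s_j:
  σ(X1,X2) = 0.213 × 1.205 × 0.770 = 0.1976
  σ(X1,X3) = 0.620 × 1.205 × 1.258 = 0.9399
  σ(X1,X4) = 0.554 × 1.205 × 1.354 = 0.9039
  σ(X2,X3) = 0.319 × 0.770 × 1.258 = 0.3090
  σ(X2,X4) = 0.357 × 0.770 × 1.354 = 0.3722
  σ(X3,X4) = 0.357 × 1.258 × 1.354 = 0.6081
σ²_T = Σσ²ᵢ + 2·Σσ_ij = 5.4608 + 2 × 3.3307 = 12.1222
α = (4/3)·(1 − 5.4608/12.1222) = 0.733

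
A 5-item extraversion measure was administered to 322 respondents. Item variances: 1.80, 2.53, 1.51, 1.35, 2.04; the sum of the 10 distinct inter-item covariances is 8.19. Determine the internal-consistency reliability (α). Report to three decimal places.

sum of item variances = 1.80 + 2.53 + 1.51 + 1.35 + 2.04 = 9.23
Sum of distinct covariances = 8.19
total variance = sum of item variances + 2·Σcov = 9.23 + 2 × 8.19 = 25.61
α = (5/4)·(1 − 9.23/25.61) = 0.799

α = 0.799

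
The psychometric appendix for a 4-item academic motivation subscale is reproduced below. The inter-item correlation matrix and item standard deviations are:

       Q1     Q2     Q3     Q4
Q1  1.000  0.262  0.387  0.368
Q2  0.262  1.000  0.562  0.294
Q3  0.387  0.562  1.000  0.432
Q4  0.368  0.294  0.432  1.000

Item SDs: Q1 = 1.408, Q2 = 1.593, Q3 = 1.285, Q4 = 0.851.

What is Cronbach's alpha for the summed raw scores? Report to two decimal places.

Σσ²ᵢ = 1.408² + 1.593² + 1.285² + 0.851² = 6.8955
Covariances σ_ij = r_ij · s_i · s_j:
  σ(Q1,Q2) = 0.262 × 1.408 × 1.593 = 0.5877
  σ(Q1,Q3) = 0.387 × 1.408 × 1.285 = 0.7002
  σ(Q1,Q4) = 0.368 × 1.408 × 0.851 = 0.4409
  σ(Q2,Q3) = 0.562 × 1.593 × 1.285 = 1.1504
  σ(Q2,Q4) = 0.294 × 1.593 × 0.851 = 0.3986
  σ(Q3,Q4) = 0.432 × 1.285 × 0.851 = 0.4724
σ²_T = Σσ²ᵢ + 2·Σσ_ij = 6.8955 + 2 × 3.7502 = 14.3959
α = (4/3)·(1 − 6.8955/14.3959) = 0.69

Cronbach's alpha = 0.69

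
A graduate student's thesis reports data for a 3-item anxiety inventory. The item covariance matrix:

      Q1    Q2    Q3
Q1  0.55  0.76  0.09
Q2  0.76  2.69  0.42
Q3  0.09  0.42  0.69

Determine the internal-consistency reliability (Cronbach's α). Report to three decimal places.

α = 0.589

Σσᵢ² = 0.55 + 2.69 + 0.69 = 3.93
Sum of off-diagonal covariances = 1.27
σ²_total = 3.93 + 2 × 1.27 = 6.47
α = (k/(k−1))·(1 − Σσᵢ²/σ²_total) = (3/2)·(1 − 3.93/6.47) = 0.589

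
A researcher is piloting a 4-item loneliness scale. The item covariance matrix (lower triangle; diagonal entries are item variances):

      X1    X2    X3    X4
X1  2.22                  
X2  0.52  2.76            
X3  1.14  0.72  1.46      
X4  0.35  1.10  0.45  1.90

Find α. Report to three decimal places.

ΣVar(i) = 2.22 + 2.76 + 1.46 + 1.90 = 8.34
Sum of off-diagonal covariances = 4.28
σ²_total = 8.34 + 2 × 4.28 = 16.90
α = (k/(k−1))·(1 − ΣVar(i)/σ²_total) = (4/3)·(1 − 8.34/16.90) = 0.675

α = 0.675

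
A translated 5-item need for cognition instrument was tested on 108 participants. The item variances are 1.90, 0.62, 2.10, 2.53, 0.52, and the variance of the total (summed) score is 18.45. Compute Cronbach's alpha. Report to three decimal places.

Σσ²ᵢ = 1.90 + 0.62 + 2.10 + 2.53 + 0.52 = 7.67
α = (k/(k−1))·(1 − Σσ²ᵢ/Var(T)) = (5/4)·(1 − 7.67/18.45) = 0.730

Cronbach's alpha = 0.730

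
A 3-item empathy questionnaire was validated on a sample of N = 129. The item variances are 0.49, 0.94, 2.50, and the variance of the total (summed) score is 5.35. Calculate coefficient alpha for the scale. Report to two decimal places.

ΣVar(i) = 0.49 + 0.94 + 2.50 = 3.93
α = (k/(k−1))·(1 − ΣVar(i)/total variance) = (3/2)·(1 − 3.93/5.35) = 0.40

coefficient alpha = 0.40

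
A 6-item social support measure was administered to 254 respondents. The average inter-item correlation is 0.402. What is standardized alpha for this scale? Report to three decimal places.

Standardized α = k·r̄ / (1 + (k−1)·r̄) = 6 × 0.402 / (1 + 5 × 0.402)
  = 2.4120 / 3.0100 = 0.801

α = 0.801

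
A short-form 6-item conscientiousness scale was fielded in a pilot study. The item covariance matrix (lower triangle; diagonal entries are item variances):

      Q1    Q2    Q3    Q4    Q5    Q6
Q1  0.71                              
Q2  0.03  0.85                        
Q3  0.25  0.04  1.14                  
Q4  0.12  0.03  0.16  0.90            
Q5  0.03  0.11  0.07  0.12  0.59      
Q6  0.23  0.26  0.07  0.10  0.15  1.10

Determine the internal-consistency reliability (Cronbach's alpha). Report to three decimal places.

ΣVar(i) = 0.71 + 0.85 + 1.14 + 0.90 + 0.59 + 1.10 = 5.29
Σ_{i<j} σ_ij = 1.77
Var(T) = 5.29 + 2 × 1.77 = 8.83
α = (k/(k−1))·(1 − ΣVar(i)/Var(T)) = (6/5)·(1 − 5.29/8.83) = 0.481

α = 0.481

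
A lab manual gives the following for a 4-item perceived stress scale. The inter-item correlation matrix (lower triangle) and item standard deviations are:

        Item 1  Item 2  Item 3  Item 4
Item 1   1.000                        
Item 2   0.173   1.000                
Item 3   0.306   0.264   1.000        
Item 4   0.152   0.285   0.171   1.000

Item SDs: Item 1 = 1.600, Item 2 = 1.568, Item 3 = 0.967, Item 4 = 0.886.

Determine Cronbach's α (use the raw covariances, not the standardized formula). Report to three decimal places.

Σσ²ᵢ = 1.600² + 1.568² + 0.967² + 0.886² = 6.7387
Covariances σ_ij = r_ij · s_i · s_j:
  σ(Item 1,Item 2) = 0.173 × 1.600 × 1.568 = 0.4340
  σ(Item 1,Item 3) = 0.306 × 1.600 × 0.967 = 0.4734
  σ(Item 1,Item 4) = 0.152 × 1.600 × 0.886 = 0.2155
  σ(Item 2,Item 3) = 0.264 × 1.568 × 0.967 = 0.4003
  σ(Item 2,Item 4) = 0.285 × 1.568 × 0.886 = 0.3959
  σ(Item 3,Item 4) = 0.171 × 0.967 × 0.886 = 0.1465
σ²_T = Σσ²ᵢ + 2·Σσ_ij = 6.7387 + 2 × 2.0656 = 10.8699
α = (4/3)·(1 − 6.7387/10.8699) = 0.507

Cronbach's α = 0.507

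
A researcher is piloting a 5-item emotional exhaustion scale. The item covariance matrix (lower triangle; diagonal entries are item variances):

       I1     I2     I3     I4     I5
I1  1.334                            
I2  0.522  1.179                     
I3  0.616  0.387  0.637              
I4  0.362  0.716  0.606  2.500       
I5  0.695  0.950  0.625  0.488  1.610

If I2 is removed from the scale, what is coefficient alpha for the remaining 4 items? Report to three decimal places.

coefficient alpha = 0.703

Remaining items: I1, I3, I4, I5 (k = 4).
Σσ²ᵢ = 1.334 + 0.637 + 2.500 + 1.610 = 6.081
σ²_total = 6.081 + 2 × 3.392 = 12.865
α (item deleted) = (4/3)·(1 − 6.081/12.865) = 0.703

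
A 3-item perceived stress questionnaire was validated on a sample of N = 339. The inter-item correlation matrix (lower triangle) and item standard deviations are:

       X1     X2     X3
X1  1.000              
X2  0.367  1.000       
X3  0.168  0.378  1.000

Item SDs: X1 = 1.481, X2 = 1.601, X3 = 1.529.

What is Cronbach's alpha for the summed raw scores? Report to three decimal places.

Σσ²ᵢ = 1.481² + 1.601² + 1.529² = 7.0944
Covariances σ_ij = r_ij · s_i · s_j:
  σ(X1,X2) = 0.367 × 1.481 × 1.601 = 0.8702
  σ(X1,X3) = 0.168 × 1.481 × 1.529 = 0.3804
  σ(X2,X3) = 0.378 × 1.601 × 1.529 = 0.9253
σ²_T = Σσ²ᵢ + 2·Σσ_ij = 7.0944 + 2 × 2.1759 = 11.4462
α = (3/2)·(1 − 7.0944/11.4462) = 0.570

Cronbach's alpha = 0.570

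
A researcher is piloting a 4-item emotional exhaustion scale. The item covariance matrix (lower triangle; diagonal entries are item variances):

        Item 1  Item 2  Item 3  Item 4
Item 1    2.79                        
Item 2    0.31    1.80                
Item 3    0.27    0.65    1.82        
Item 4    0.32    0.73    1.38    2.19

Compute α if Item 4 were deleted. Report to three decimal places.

Remaining items: Item 1, Item 2, Item 3 (k = 3).
ΣVar(i) = 2.79 + 1.80 + 1.82 = 6.41
σ²_T = 6.41 + 2 × 1.23 = 8.87
α (item deleted) = (3/2)·(1 − 6.41/8.87) = 0.416

α = 0.416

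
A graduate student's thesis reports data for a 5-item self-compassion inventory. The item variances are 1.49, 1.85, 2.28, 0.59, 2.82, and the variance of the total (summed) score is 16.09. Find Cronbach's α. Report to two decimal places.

α = 0.55

ΣVar(i) = 1.49 + 1.85 + 2.28 + 0.59 + 2.82 = 9.03
α = (k/(k−1))·(1 − ΣVar(i)/Var(T)) = (5/4)·(1 − 9.03/16.09) = 0.55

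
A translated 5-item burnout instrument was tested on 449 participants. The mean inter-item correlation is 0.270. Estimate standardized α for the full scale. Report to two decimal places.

standardized α = 0.65

Standardized α = k·r̄ / (1 + (k−1)·r̄) = 5 × 0.270 / (1 + 4 × 0.270)
  = 1.3500 / 2.0800 = 0.65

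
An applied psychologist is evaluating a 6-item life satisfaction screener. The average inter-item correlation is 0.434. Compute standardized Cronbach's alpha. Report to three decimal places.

α = 0.821

Standardized α = k·r̄ / (1 + (k−1)·r̄) = 6 × 0.434 / (1 + 5 × 0.434)
  = 2.6040 / 3.1700 = 0.821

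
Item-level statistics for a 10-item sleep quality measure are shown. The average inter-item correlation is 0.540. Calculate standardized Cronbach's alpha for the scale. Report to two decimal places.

Standardized α = k·r̄ / (1 + (k−1)·r̄) = 10 × 0.540 / (1 + 9 × 0.540)
  = 5.4000 / 5.8600 = 0.92

standardized Cronbach's alpha = 0.92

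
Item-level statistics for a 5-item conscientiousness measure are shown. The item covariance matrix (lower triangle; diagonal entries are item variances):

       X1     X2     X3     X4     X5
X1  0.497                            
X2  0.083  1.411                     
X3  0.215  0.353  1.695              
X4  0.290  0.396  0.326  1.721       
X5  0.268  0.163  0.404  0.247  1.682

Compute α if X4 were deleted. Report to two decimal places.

Remaining items: X1, X2, X3, X5 (k = 4).
sum of item variances = 0.497 + 1.411 + 1.695 + 1.682 = 5.285
σ²_T = 5.285 + 2 × 1.486 = 8.257
α (item deleted) = (4/3)·(1 − 5.285/8.257) = 0.48

α = 0.48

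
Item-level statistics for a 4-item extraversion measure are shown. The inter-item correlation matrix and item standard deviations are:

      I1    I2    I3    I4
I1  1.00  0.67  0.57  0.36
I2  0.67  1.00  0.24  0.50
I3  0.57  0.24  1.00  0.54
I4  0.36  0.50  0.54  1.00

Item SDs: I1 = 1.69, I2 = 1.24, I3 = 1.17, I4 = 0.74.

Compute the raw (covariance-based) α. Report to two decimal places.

Σσ²ᵢ = 1.69² + 1.24² + 1.17² + 0.74² = 6.3102
Covariances σ_ij = r_ij · s_i · s_j:
  σ(I1,I2) = 0.67 × 1.69 × 1.24 = 1.4041
  σ(I1,I3) = 0.57 × 1.69 × 1.17 = 1.1271
  σ(I1,I4) = 0.36 × 1.69 × 0.74 = 0.4502
  σ(I2,I3) = 0.24 × 1.24 × 1.17 = 0.3482
  σ(I2,I4) = 0.50 × 1.24 × 0.74 = 0.4588
  σ(I3,I4) = 0.54 × 1.17 × 0.74 = 0.4675
σ²_T = Σσ²ᵢ + 2·Σσ_ij = 6.3102 + 2 × 4.2559 = 14.8220
α = (4/3)·(1 − 6.3102/14.8220) = 0.77

α = 0.77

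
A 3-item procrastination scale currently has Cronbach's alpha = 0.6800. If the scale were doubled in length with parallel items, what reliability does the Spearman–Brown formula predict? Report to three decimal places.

predicted reliability = 0.810

Length factor m = 2
α' = m·α / (1 + (m−1)·α)
   = 2 × 0.6800 / (1 + (2 − 1) × 0.6800)
   = 1.3600 / 1.6800 = 0.810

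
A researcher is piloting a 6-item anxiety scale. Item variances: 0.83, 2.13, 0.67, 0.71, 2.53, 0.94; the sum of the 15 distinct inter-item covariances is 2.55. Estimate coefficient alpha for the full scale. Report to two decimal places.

Σσᵢ² = 0.83 + 2.13 + 0.67 + 0.71 + 2.53 + 0.94 = 7.81
Sum of distinct covariances = 2.55
σ²_T = Σσᵢ² + 2·Σcov = 7.81 + 2 × 2.55 = 12.91
α = (6/5)·(1 − 7.81/12.91) = 0.47

α = 0.47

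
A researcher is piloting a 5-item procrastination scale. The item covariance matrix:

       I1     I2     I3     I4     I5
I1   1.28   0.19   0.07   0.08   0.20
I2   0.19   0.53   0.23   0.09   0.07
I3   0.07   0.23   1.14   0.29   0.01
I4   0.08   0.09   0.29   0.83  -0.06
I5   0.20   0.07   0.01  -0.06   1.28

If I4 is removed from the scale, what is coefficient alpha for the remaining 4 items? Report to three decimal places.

Remaining items: I1, I2, I3, I5 (k = 4).
Σσ²ᵢ = 1.28 + 0.53 + 1.14 + 1.28 = 4.23
total variance = 4.23 + 2 × 0.77 = 5.77
α (item deleted) = (4/3)·(1 − 4.23/5.77) = 0.356

coefficient alpha = 0.356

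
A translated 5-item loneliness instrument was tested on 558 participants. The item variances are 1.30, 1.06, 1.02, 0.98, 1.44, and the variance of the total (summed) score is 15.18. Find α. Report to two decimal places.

Σσ²ᵢ = 1.30 + 1.06 + 1.02 + 0.98 + 1.44 = 5.80
α = (k/(k−1))·(1 − Σσ²ᵢ/σ²_total) = (5/4)·(1 − 5.80/15.18) = 0.77

α = 0.77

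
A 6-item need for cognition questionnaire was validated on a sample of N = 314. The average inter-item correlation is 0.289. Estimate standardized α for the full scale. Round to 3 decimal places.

α = 0.709

Standardized α = k·r̄ / (1 + (k−1)·r̄) = 6 × 0.289 / (1 + 5 × 0.289)
  = 1.7340 / 2.4450 = 0.709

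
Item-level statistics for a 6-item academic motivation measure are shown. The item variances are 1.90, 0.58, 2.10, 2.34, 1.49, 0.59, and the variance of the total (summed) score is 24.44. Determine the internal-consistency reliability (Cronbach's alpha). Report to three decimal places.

α = 0.758

sum of item variances = 1.90 + 0.58 + 2.10 + 2.34 + 1.49 + 0.59 = 9.00
α = (k/(k−1))·(1 − sum of item variances/total variance) = (6/5)·(1 − 9.00/24.44) = 0.758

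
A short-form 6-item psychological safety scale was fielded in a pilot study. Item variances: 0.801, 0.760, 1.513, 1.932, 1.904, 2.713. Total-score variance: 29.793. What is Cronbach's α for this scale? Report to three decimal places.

sum of item variances = 0.801 + 0.760 + 1.513 + 1.932 + 1.904 + 2.713 = 9.623
α = (k/(k−1))·(1 − sum of item variances/σ²_total) = (6/5)·(1 − 9.623/29.793) = 0.812

α = 0.812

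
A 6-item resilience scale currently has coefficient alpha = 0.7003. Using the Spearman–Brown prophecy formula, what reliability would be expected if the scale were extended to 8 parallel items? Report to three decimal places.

predicted reliability = 0.757

Length factor m = 8/6 = 1.3333
α' = m·α / (1 + (m−1)·α)
   = 8/6 × 0.7003 / (1 + (8/6 − 1) × 0.7003)
   = 0.9337 / 1.2334 = 0.757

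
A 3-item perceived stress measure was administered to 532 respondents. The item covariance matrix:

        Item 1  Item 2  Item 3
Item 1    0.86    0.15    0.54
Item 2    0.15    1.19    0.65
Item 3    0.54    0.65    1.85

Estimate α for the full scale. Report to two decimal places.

ΣVar(i) = 0.86 + 1.19 + 1.85 = 3.90
Sum of off-diagonal covariances = 1.34
Var(T) = 3.90 + 2 × 1.34 = 6.58
α = (k/(k−1))·(1 − ΣVar(i)/Var(T)) = (3/2)·(1 − 3.90/6.58) = 0.61

α = 0.61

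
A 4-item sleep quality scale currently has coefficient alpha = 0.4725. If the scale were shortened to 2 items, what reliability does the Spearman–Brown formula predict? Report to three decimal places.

Length factor m = 2/4 = 0.5000
α' = m·α / (1 − (1−m)·α)
   = 2/4 × 0.4725 / (1 − (1 − 2/4) × 0.4725)
   = 0.2362 / 0.7638 = 0.309

predicted reliability = 0.309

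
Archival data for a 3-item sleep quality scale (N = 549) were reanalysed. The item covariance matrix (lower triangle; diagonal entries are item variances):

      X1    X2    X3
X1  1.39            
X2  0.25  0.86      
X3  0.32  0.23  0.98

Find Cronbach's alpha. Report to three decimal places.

Σσᵢ² = 1.39 + 0.86 + 0.98 = 3.23
Sum of off-diagonal covariances = 0.80
σ²_total = 3.23 + 2 × 0.80 = 4.83
α = (k/(k−1))·(1 − Σσᵢ²/σ²_total) = (3/2)·(1 − 3.23/4.83) = 0.497

Cronbach's alpha = 0.497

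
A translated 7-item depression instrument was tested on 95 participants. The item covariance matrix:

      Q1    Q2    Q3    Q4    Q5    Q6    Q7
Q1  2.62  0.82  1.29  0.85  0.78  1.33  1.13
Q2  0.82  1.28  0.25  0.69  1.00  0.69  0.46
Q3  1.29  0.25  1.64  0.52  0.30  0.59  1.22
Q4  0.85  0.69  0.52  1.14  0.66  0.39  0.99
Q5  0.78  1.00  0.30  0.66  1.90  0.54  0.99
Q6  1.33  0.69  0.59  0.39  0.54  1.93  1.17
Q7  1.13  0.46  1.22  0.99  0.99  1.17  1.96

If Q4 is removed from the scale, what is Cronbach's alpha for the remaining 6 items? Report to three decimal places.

Remaining items: Q1, Q2, Q3, Q5, Q6, Q7 (k = 6).
Σσ²ᵢ = 2.62 + 1.28 + 1.64 + 1.90 + 1.93 + 1.96 = 11.33
σ²_T = 11.33 + 2 × 12.56 = 36.45
α (item deleted) = (6/5)·(1 − 11.33/36.45) = 0.827

α = 0.827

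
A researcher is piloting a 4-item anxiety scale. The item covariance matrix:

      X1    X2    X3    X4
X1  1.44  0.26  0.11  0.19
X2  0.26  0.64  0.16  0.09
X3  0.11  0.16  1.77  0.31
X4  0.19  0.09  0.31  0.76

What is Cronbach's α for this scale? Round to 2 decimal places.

α = 0.44

Σσ²ᵢ = 1.44 + 0.64 + 1.77 + 0.76 = 4.61
Sum of the distinct covariances = 1.12
Var(T) = 4.61 + 2 × 1.12 = 6.85
α = (k/(k−1))·(1 − Σσ²ᵢ/Var(T)) = (4/3)·(1 − 4.61/6.85) = 0.44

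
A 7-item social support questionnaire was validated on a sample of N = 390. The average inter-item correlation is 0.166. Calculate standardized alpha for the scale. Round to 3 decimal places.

Standardized α = k·r̄ / (1 + (k−1)·r̄) = 7 × 0.166 / (1 + 6 × 0.166)
  = 1.1620 / 1.9960 = 0.582

α = 0.582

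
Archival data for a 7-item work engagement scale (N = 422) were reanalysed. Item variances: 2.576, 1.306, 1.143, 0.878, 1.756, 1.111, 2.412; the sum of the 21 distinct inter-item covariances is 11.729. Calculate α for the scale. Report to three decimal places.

Σσ²ᵢ = 2.576 + 1.306 + 1.143 + 0.878 + 1.756 + 1.111 + 2.412 = 11.182
Sum of distinct covariances = 11.729
total variance = Σσ²ᵢ + 2·Σcov = 11.182 + 2 × 11.729 = 34.640
α = (7/6)·(1 − 11.182/34.640) = 0.790

α = 0.790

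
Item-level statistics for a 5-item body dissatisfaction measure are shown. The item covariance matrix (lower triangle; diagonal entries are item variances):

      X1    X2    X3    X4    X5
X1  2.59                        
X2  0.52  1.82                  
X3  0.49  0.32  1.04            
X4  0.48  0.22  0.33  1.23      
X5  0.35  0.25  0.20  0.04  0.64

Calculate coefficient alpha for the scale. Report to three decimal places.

Σσ²ᵢ = 2.59 + 1.82 + 1.04 + 1.23 + 0.64 = 7.32
Σ_{i<j} σ_ij = 3.20
σ²_total = 7.32 + 2 × 3.20 = 13.72
α = (k/(k−1))·(1 − Σσ²ᵢ/σ²_total) = (5/4)·(1 − 7.32/13.72) = 0.583

α = 0.583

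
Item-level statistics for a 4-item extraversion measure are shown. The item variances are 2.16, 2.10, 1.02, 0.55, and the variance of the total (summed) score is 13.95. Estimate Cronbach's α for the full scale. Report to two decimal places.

α = 0.78

sum of item variances = 2.16 + 2.10 + 1.02 + 0.55 = 5.83
α = (k/(k−1))·(1 − sum of item variances/σ²_T) = (4/3)·(1 − 5.83/13.95) = 0.78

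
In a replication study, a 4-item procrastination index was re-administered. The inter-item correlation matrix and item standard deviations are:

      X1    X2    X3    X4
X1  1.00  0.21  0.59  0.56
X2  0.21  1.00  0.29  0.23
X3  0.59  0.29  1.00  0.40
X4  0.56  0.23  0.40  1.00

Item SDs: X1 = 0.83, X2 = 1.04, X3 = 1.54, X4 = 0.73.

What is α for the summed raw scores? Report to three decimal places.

Σσ²ᵢ = 0.83² + 1.04² + 1.54² + 0.73² = 4.6750
Covariances σ_ij = r_ij · s_i · s_j:
  σ(X1,X2) = 0.21 × 0.83 × 1.04 = 0.1813
  σ(X1,X3) = 0.59 × 0.83 × 1.54 = 0.7541
  σ(X1,X4) = 0.56 × 0.83 × 0.73 = 0.3393
  σ(X2,X3) = 0.29 × 1.04 × 1.54 = 0.4645
  σ(X2,X4) = 0.23 × 1.04 × 0.73 = 0.1746
  σ(X3,X4) = 0.40 × 1.54 × 0.73 = 0.4497
σ²_T = Σσ²ᵢ + 2·Σσ_ij = 4.6750 + 2 × 2.3635 = 9.4020
α = (4/3)·(1 − 4.6750/9.4020) = 0.670

α = 0.670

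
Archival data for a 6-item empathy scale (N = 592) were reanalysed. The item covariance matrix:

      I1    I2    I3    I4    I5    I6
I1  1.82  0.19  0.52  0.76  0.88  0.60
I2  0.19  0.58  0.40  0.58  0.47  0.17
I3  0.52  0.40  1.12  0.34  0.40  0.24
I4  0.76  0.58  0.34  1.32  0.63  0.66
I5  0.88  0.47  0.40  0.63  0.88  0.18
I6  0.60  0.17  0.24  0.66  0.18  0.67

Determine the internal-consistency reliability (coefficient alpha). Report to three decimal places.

coefficient alpha = 0.825

Σσ²ᵢ = 1.82 + 0.58 + 1.12 + 1.32 + 0.88 + 0.67 = 6.39
Sum of off-diagonal covariances = 7.02
total variance = 6.39 + 2 × 7.02 = 20.43
α = (k/(k−1))·(1 − Σσ²ᵢ/total variance) = (6/5)·(1 − 6.39/20.43) = 0.825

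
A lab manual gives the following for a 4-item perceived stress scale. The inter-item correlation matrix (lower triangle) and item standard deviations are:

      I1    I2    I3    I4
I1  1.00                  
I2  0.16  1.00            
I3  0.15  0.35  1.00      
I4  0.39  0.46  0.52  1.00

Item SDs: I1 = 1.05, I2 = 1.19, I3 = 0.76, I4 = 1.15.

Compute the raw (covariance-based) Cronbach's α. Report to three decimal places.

Cronbach's α = 0.664

Σσ²ᵢ = 1.05² + 1.19² + 0.76² + 1.15² = 4.4187
Covariances σ_ij = r_ij · s_i · s_j:
  σ(I1,I2) = 0.16 × 1.05 × 1.19 = 0.1999
  σ(I1,I3) = 0.15 × 1.05 × 0.76 = 0.1197
  σ(I1,I4) = 0.39 × 1.05 × 1.15 = 0.4709
  σ(I2,I3) = 0.35 × 1.19 × 0.76 = 0.3165
  σ(I2,I4) = 0.46 × 1.19 × 1.15 = 0.6295
  σ(I3,I4) = 0.52 × 0.76 × 1.15 = 0.4545
σ²_T = Σσ²ᵢ + 2·Σσ_ij = 4.4187 + 2 × 2.1910 = 8.8007
α = (4/3)·(1 − 4.4187/8.8007) = 0.664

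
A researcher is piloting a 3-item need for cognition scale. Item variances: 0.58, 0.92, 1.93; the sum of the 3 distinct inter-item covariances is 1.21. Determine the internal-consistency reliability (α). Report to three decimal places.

α = 0.621

Σσᵢ² = 0.58 + 0.92 + 1.93 = 3.43
Sum of distinct covariances = 1.21
σ²_T = Σσᵢ² + 2·Σcov = 3.43 + 2 × 1.21 = 5.85
α = (3/2)·(1 − 3.43/5.85) = 0.621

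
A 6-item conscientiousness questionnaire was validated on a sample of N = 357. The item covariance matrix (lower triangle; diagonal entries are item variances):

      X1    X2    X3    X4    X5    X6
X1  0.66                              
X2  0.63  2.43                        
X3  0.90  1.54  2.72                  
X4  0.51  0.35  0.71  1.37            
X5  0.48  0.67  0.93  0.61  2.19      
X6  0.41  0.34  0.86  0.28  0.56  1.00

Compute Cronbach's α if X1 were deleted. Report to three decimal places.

α = 0.732

Remaining items: X2, X3, X4, X5, X6 (k = 5).
ΣVar(i) = 2.43 + 2.72 + 1.37 + 2.19 + 1.00 = 9.71
total variance = 9.71 + 2 × 6.85 = 23.41
α (item deleted) = (5/4)·(1 − 9.71/23.41) = 0.732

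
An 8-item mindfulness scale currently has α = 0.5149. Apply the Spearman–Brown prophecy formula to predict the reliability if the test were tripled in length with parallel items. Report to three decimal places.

predicted reliability = 0.761

Length factor m = 3
α' = m·α / (1 + (m−1)·α)
   = 3 × 0.5149 / (1 + (3 − 1) × 0.5149)
   = 1.5447 / 2.0298 = 0.761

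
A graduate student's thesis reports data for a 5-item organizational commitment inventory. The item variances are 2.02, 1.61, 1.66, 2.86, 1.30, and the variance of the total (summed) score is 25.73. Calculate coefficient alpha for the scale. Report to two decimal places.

coefficient alpha = 0.79

Σσᵢ² = 2.02 + 1.61 + 1.66 + 2.86 + 1.30 = 9.45
α = (k/(k−1))·(1 − Σσᵢ²/Var(T)) = (5/4)·(1 − 9.45/25.73) = 0.79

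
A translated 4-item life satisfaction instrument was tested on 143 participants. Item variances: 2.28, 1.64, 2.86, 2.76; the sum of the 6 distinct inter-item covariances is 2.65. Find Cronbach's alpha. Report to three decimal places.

Cronbach's alpha = 0.476

sum of item variances = 2.28 + 1.64 + 2.86 + 2.76 = 9.54
Sum of distinct covariances = 2.65
Var(T) = sum of item variances + 2·Σcov = 9.54 + 2 × 2.65 = 14.84
α = (4/3)·(1 − 9.54/14.84) = 0.476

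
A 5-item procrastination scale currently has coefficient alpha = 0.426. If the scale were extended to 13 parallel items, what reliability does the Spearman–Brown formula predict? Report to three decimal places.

predicted reliability = 0.659

Length factor m = 13/5 = 2.6000
α' = m·α / (1 + (m−1)·α)
   = 13/5 × 0.426 / (1 + (13/5 − 1) × 0.426)
   = 1.1076 / 1.6816 = 0.659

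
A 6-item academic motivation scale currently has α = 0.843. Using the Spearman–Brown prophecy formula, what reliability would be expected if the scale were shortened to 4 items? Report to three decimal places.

predicted reliability = 0.782

Length factor m = 4/6 = 0.6667
α' = m·α / (1 − (1−m)·α)
   = 4/6 × 0.843 / (1 − (1 − 4/6) × 0.843)
   = 0.5620 / 0.7190 = 0.782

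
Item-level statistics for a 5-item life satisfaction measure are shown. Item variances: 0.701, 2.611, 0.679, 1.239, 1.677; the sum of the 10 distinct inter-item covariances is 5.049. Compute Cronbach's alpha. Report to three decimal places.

α = 0.742

ΣVar(i) = 0.701 + 2.611 + 0.679 + 1.239 + 1.677 = 6.907
Sum of distinct covariances = 5.049
Var(T) = ΣVar(i) + 2·Σcov = 6.907 + 2 × 5.049 = 17.005
α = (5/4)·(1 − 6.907/17.005) = 0.742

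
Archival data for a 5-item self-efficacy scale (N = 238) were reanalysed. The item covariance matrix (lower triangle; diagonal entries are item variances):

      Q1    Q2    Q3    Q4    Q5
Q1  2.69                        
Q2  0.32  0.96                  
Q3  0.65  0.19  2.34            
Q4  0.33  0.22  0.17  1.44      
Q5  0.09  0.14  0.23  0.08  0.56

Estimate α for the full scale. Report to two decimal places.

α = 0.47

Σσᵢ² = 2.69 + 0.96 + 2.34 + 1.44 + 0.56 = 7.99
Sum of the distinct covariances = 2.42
total variance = 7.99 + 2 × 2.42 = 12.83
α = (k/(k−1))·(1 − Σσᵢ²/total variance) = (5/4)·(1 − 7.99/12.83) = 0.47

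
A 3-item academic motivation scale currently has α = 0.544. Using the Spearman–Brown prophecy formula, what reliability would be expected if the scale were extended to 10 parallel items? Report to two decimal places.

predicted reliability = 0.80

Length factor m = 10/3 = 3.3333
α' = m·α / (1 + (m−1)·α)
   = 10/3 × 0.544 / (1 + (10/3 − 1) × 0.544)
   = 1.8133 / 2.2693 = 0.80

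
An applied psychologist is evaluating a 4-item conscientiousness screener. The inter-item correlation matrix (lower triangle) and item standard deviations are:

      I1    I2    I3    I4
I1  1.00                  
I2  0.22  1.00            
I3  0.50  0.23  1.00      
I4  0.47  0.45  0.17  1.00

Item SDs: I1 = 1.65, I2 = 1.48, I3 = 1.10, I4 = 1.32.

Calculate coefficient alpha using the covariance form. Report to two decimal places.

coefficient alpha = 0.67

Σσ²ᵢ = 1.65² + 1.48² + 1.10² + 1.32² = 7.8653
Covariances σ_ij = r_ij · s_i · s_j:
  σ(I1,I2) = 0.22 × 1.65 × 1.48 = 0.5372
  σ(I1,I3) = 0.50 × 1.65 × 1.10 = 0.9075
  σ(I1,I4) = 0.47 × 1.65 × 1.32 = 1.0237
  σ(I2,I3) = 0.23 × 1.48 × 1.10 = 0.3744
  σ(I2,I4) = 0.45 × 1.48 × 1.32 = 0.8791
  σ(I3,I4) = 0.17 × 1.10 × 1.32 = 0.2468
σ²_T = Σσ²ᵢ + 2·Σσ_ij = 7.8653 + 2 × 3.9687 = 15.8027
α = (4/3)·(1 − 7.8653/15.8027) = 0.67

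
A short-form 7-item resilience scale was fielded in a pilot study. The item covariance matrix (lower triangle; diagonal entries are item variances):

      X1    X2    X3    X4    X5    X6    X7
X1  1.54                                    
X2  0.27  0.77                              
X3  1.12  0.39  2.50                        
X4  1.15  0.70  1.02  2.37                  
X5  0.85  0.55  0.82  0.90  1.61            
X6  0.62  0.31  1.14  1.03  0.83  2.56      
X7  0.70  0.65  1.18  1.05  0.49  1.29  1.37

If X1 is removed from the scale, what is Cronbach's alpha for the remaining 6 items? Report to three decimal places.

Cronbach's alpha = 0.826

Remaining items: X2, X3, X4, X5, X6, X7 (k = 6).
Σσᵢ² = 0.77 + 2.50 + 2.37 + 1.61 + 2.56 + 1.37 = 11.18
total variance = 11.18 + 2 × 12.35 = 35.88
α (item deleted) = (6/5)·(1 − 11.18/35.88) = 0.826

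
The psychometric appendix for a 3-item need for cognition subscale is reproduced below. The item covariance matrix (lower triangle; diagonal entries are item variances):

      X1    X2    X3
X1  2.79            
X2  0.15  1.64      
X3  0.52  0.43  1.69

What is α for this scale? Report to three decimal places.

Σσ²ᵢ = 2.79 + 1.64 + 1.69 = 6.12
Sum of off-diagonal covariances = 1.10
Var(T) = 6.12 + 2 × 1.10 = 8.32
α = (k/(k−1))·(1 − Σσ²ᵢ/Var(T)) = (3/2)·(1 − 6.12/8.32) = 0.397

α = 0.397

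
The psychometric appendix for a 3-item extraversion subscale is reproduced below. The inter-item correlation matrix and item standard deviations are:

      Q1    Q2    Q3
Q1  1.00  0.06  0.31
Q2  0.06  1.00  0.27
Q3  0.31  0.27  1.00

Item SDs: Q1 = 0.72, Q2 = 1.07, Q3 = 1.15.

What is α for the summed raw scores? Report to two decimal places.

α = 0.45

Σσ²ᵢ = 0.72² + 1.07² + 1.15² = 2.9858
Covariances σ_ij = r_ij · s_i · s_j:
  σ(Q1,Q2) = 0.06 × 0.72 × 1.07 = 0.0462
  σ(Q1,Q3) = 0.31 × 0.72 × 1.15 = 0.2567
  σ(Q2,Q3) = 0.27 × 1.07 × 1.15 = 0.3322
σ²_T = Σσ²ᵢ + 2·Σσ_ij = 2.9858 + 2 × 0.6351 = 4.2560
α = (3/2)·(1 − 2.9858/4.2560) = 0.45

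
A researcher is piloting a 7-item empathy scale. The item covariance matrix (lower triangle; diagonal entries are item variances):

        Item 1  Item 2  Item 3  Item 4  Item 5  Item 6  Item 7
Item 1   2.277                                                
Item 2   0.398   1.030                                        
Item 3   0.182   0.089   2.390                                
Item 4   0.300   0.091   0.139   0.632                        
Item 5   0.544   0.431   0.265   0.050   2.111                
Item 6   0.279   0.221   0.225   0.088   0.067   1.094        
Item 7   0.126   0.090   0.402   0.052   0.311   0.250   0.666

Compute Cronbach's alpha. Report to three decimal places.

α = 0.553

ΣVar(i) = 2.277 + 1.030 + 2.390 + 0.632 + 2.111 + 1.094 + 0.666 = 10.200
Sum of off-diagonal covariances = 4.600
σ²_total = 10.200 + 2 × 4.600 = 19.400
α = (k/(k−1))·(1 − ΣVar(i)/σ²_total) = (7/6)·(1 − 10.200/19.400) = 0.553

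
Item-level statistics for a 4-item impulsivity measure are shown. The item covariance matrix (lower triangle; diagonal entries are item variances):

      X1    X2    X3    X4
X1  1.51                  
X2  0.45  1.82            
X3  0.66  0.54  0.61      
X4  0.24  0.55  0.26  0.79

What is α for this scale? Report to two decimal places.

Σσ²ᵢ = 1.51 + 1.82 + 0.61 + 0.79 = 4.73
Sum of the distinct covariances = 2.70
σ²_T = 4.73 + 2 × 2.70 = 10.13
α = (k/(k−1))·(1 − Σσ²ᵢ/σ²_T) = (4/3)·(1 − 4.73/10.13) = 0.71

α = 0.71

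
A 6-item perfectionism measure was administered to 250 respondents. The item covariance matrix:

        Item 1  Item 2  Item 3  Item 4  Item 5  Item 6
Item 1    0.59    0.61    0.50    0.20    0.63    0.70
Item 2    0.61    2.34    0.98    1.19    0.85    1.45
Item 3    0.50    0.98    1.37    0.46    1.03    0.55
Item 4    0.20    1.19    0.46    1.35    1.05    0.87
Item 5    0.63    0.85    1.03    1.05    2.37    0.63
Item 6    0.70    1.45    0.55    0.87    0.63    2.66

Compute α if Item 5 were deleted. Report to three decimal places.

α = 0.805

Remaining items: Item 1, Item 2, Item 3, Item 4, Item 6 (k = 5).
Σσ²ᵢ = 0.59 + 2.34 + 1.37 + 1.35 + 2.66 = 8.31
Var(T) = 8.31 + 2 × 7.51 = 23.33
α (item deleted) = (5/4)·(1 − 8.31/23.33) = 0.805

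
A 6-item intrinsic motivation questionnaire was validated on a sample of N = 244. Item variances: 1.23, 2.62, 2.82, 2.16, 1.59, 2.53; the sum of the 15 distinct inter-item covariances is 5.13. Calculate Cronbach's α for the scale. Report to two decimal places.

ΣVar(i) = 1.23 + 2.62 + 2.82 + 2.16 + 1.59 + 2.53 = 12.95
Sum of distinct covariances = 5.13
total variance = ΣVar(i) + 2·Σcov = 12.95 + 2 × 5.13 = 23.21
α = (6/5)·(1 − 12.95/23.21) = 0.53

Cronbach's α = 0.53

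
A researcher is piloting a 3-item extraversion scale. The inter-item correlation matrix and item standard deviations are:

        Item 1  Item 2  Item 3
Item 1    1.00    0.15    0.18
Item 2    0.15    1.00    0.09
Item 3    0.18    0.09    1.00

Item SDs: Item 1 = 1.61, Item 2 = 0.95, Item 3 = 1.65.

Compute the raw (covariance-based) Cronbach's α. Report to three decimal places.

Σσ²ᵢ = 1.61² + 0.95² + 1.65² = 6.2171
Covariances σ_ij = r_ij · s_i · s_j:
  σ(Item 1,Item 2) = 0.15 × 1.61 × 0.95 = 0.2294
  σ(Item 1,Item 3) = 0.18 × 1.61 × 1.65 = 0.4782
  σ(Item 2,Item 3) = 0.09 × 0.95 × 1.65 = 0.1411
σ²_T = Σσ²ᵢ + 2·Σσ_ij = 6.2171 + 2 × 0.8487 = 7.9145
α = (3/2)·(1 − 6.2171/7.9145) = 0.322

Cronbach's α = 0.322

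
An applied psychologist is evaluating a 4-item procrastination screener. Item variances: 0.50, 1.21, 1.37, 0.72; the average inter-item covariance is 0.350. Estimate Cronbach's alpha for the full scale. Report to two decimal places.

α = 0.70

sum of item variances = 0.50 + 1.21 + 1.37 + 0.72 = 3.80
Sum of the 6 distinct covariances = 6 × 0.350 = 2.100
σ²_T = sum of item variances + 2·Σcov = 3.80 + 2 × 2.100 = 8.000
α = (4/3)·(1 − 3.80/8.000) = 0.70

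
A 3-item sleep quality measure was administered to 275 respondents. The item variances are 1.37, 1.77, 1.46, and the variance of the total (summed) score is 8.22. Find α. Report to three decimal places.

α = 0.661

sum of item variances = 1.37 + 1.77 + 1.46 = 4.60
α = (k/(k−1))·(1 − sum of item variances/Var(T)) = (3/2)·(1 − 4.60/8.22) = 0.661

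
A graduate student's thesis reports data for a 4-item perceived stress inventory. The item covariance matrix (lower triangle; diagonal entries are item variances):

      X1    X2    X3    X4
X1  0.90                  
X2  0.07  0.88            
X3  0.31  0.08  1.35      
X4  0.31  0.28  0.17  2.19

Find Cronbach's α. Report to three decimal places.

sum of item variances = 0.90 + 0.88 + 1.35 + 2.19 = 5.32
Σ_{i<j} σ_ij = 1.22
σ²_total = 5.32 + 2 × 1.22 = 7.76
α = (k/(k−1))·(1 − sum of item variances/σ²_total) = (4/3)·(1 − 5.32/7.76) = 0.419

Cronbach's α = 0.419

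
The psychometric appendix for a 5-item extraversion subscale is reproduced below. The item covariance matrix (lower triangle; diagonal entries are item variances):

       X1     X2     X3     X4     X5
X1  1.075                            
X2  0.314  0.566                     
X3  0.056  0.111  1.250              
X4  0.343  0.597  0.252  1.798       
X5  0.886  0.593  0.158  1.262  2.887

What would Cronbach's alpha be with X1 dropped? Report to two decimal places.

α = 0.64

Remaining items: X2, X3, X4, X5 (k = 4).
Σσᵢ² = 0.566 + 1.250 + 1.798 + 2.887 = 6.501
total variance = 6.501 + 2 × 2.973 = 12.447
α (item deleted) = (4/3)·(1 − 6.501/12.447) = 0.64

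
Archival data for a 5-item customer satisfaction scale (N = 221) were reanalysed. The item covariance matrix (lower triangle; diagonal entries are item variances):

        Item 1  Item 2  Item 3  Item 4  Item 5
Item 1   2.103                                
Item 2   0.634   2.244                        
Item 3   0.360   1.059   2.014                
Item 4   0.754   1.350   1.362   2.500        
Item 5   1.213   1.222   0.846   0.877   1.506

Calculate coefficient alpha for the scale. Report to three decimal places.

α = 0.814

Σσᵢ² = 2.103 + 2.244 + 2.014 + 2.500 + 1.506 = 10.367
Sum of off-diagonal covariances = 9.677
Var(T) = 10.367 + 2 × 9.677 = 29.721
α = (k/(k−1))·(1 − Σσᵢ²/Var(T)) = (5/4)·(1 − 10.367/29.721) = 0.814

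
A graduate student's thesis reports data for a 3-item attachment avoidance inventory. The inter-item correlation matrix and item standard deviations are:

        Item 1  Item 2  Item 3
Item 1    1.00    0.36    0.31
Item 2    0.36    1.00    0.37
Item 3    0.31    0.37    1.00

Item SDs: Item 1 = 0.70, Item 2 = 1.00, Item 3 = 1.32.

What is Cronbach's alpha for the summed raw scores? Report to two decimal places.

Σσ²ᵢ = 0.70² + 1.00² + 1.32² = 3.2324
Covariances σ_ij = r_ij · s_i · s_j:
  σ(Item 1,Item 2) = 0.36 × 0.70 × 1.00 = 0.2520
  σ(Item 1,Item 3) = 0.31 × 0.70 × 1.32 = 0.2864
  σ(Item 2,Item 3) = 0.37 × 1.00 × 1.32 = 0.4884
σ²_T = Σσ²ᵢ + 2·Σσ_ij = 3.2324 + 2 × 1.0268 = 5.2860
α = (3/2)·(1 − 3.2324/5.2860) = 0.58

Cronbach's alpha = 0.58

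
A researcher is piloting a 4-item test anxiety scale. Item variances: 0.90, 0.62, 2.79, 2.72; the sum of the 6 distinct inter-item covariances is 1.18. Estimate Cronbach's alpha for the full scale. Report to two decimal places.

α = 0.34

sum of item variances = 0.90 + 0.62 + 2.79 + 2.72 = 7.03
Sum of distinct covariances = 1.18
total variance = sum of item variances + 2·Σcov = 7.03 + 2 × 1.18 = 9.39
α = (4/3)·(1 − 7.03/9.39) = 0.34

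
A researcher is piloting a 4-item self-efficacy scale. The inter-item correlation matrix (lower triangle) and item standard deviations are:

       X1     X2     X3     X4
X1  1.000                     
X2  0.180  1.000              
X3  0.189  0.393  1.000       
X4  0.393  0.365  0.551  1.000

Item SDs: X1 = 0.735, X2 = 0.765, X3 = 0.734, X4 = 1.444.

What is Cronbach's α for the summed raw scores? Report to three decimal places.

α = 0.658

Σσ²ᵢ = 0.735² + 0.765² + 0.734² + 1.444² = 3.7493
Covariances σ_ij = r_ij · s_i · s_j:
  σ(X1,X2) = 0.180 × 0.735 × 0.765 = 0.1012
  σ(X1,X3) = 0.189 × 0.735 × 0.734 = 0.1020
  σ(X1,X4) = 0.393 × 0.735 × 1.444 = 0.4171
  σ(X2,X3) = 0.393 × 0.765 × 0.734 = 0.2207
  σ(X2,X4) = 0.365 × 0.765 × 1.444 = 0.4032
  σ(X3,X4) = 0.551 × 0.734 × 1.444 = 0.5840
σ²_T = Σσ²ᵢ + 2·Σσ_ij = 3.7493 + 2 × 1.8282 = 7.4057
α = (4/3)·(1 − 3.7493/7.4057) = 0.658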